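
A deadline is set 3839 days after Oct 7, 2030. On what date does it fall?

April 11, 2041

+365 (one year) → Oct 7, 2031 (3474 left).
+366 (one year; includes Feb 29, 2032) → Oct 7, 2032 (3108 left).
+365 (one year) → Oct 7, 2033 (2743 left).
+365 (one year) → Oct 7, 2034 (2378 left).
+365 (one year) → Oct 7, 2035 (2013 left).
+366 (one year; includes Feb 29, 2036) → Oct 7, 2036 (1647 left).
+365 (one year) → Oct 7, 2037 (1282 left).
+365 (one year) → Oct 7, 2038 (917 left).
+365 (one year) → Oct 7, 2039 (552 left).
+366 (one year; includes Feb 29, 2040) → Oct 7, 2040 (186 left).
Oct has 31 days: +25 → Nov 1, 2040 (161 left).
Nov has 30 days: +30 → Dec 1, 2040 (131 left).
Dec has 31 days: +31 → Jan 1, 2041 (100 left).
Jan has 31 days: +31 → Feb 1, 2041 (69 left).
Feb has 28 days: +28 → Mar 1, 2041 (41 left).
Mar has 31 days: +31 → Apr 1, 2041 (10 left).
+10 → Apr 11, 2041.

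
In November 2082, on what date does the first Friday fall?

November 1, 2082 is a Sunday.
The first Friday is therefore November 6 (5 days later).

November 6, 2082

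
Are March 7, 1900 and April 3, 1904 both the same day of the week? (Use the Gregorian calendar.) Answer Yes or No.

From Mar 7, 1900 to Apr 3, 1904 is 1488 days.
1488 mod 7 = 4, so they are different weekdays.
(Mar 7, 1900 is a Wednesday; Apr 3, 1904 is a Sunday.)

No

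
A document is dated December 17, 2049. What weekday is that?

Friday

Doomsday rule: the anchor day for the 2000s is Tuesday. For year 49: 49÷12 = 4 r 1, and 1÷4 = 0, so 4+1+0 = 5.
Tuesday + 5 ≡ Sunday — that's 2049's doomsday.
In December the doomsday date is Dec 12.
Dec 17 is 5 days after Dec 12; 5 mod 7 = 5, so Sunday + 5 = Friday.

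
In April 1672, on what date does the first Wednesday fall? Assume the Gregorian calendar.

April 1, 1672 is a Friday.
The first Wednesday is therefore April 6 (5 days later).

April 6, 1672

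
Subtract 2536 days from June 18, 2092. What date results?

July 9, 2085

−366 (one year; includes Feb 29, 2092) → Jun 18, 2091 (2170 left).
−365 (one year) → Jun 18, 2090 (1805 left).
−365 (one year) → Jun 18, 2089 (1440 left).
−365 (one year) → Jun 18, 2088 (1075 left).
−366 (one year; includes Feb 29, 2088) → Jun 18, 2087 (709 left).
−365 (one year) → Jun 18, 2086 (344 left).
−18 → May 31, 2086 (end of May, 31 days; 326 left).
−31 → Apr 30, 2086 (end of Apr, 30 days; 295 left).
−30 → Mar 31, 2086 (end of Mar, 31 days; 265 left).
−31 → Feb 28, 2086 (end of Feb, 28 days; 234 left).
−28 → Jan 31, 2086 (end of Jan, 31 days; 206 left).
−31 → Dec 31, 2085 (end of Dec, 31 days; 175 left).
−31 → Nov 30, 2085 (end of Nov, 30 days; 144 left).
−30 → Oct 31, 2085 (end of Oct, 31 days; 114 left).
−31 → Sep 30, 2085 (end of Sep, 30 days; 83 left).
−30 → Aug 31, 2085 (end of Aug, 31 days; 53 left).
−31 → Jul 31, 2085 (end of Jul, 31 days; 22 left).
−22 → Jul 9, 2085.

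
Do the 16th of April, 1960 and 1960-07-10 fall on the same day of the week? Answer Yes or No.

No

From Apr 16, 1960 to Jul 10, 1960 is 85 days.
85 mod 7 = 1, so they are different weekdays.
(Apr 16, 1960 is a Saturday; Jul 10, 1960 is a Sunday.)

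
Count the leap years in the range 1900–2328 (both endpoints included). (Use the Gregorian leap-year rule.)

Multiples of 4 in [1900,2328]: 108.
Of those, multiples of 100: 5 (not leap unless ÷400).
Multiples of 400: 1.
Leap years = 108 − 5 + 1 = 104.

104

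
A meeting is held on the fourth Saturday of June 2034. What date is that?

June 24, 2034

June 1, 2034 is a Thursday.
The first Saturday is therefore June 3 (2 days later).
The fourth Saturday is 3 + 3×7 = June 24.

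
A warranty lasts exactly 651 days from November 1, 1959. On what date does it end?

+366 (one year; includes Feb 29, 1960) → Nov 1, 1960 (285 left).
Nov has 30 days: +30 → Dec 1, 1960 (255 left).
Dec has 31 days: +31 → Jan 1, 1961 (224 left).
Jan has 31 days: +31 → Feb 1, 1961 (193 left).
Feb has 28 days: +28 → Mar 1, 1961 (165 left).
Mar has 31 days: +31 → Apr 1, 1961 (134 left).
Apr has 30 days: +30 → May 1, 1961 (104 left).
May has 31 days: +31 → Jun 1, 1961 (73 left).
Jun has 30 days: +30 → Jul 1, 1961 (43 left).
Jul has 31 days: +31 → Aug 1, 1961 (12 left).
+12 → Aug 13, 1961.

August 13, 1961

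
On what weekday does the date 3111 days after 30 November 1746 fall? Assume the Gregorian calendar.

Saturday

Nov 30, 1746 is a Wednesday.
3111 mod 7 = 3, so 3111 days after a Wednesday is Wednesday + 3 = Saturday.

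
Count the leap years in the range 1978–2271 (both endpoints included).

Multiples of 4 in [1978,2271]: 73.
Of those, multiples of 100: 3 (not leap unless ÷400).
Multiples of 400: 1.
Leap years = 73 − 3 + 1 = 71.

71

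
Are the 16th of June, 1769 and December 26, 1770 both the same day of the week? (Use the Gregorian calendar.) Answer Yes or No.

From Jun 16, 1769 to Dec 26, 1770 is 558 days.
558 mod 7 = 5, so they are different weekdays.
(Jun 16, 1769 is a Friday; Dec 26, 1770 is a Wednesday.)

No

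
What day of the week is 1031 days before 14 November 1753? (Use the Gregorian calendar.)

Monday

Nov 14, 1753 is a Wednesday.
1031 mod 7 = 2, so 1031 days before a Wednesday is Wednesday − 2 = Monday.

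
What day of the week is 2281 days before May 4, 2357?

Sunday

First find the weekday of May 4, 2357. Doomsday rule: the anchor day for the 2300s is Wednesday. For year 57: 57÷12 = 4 r 9, and 9÷4 = 2, so 4+9+2 = 15.
Wednesday + 15 ≡ Thursday — that's 2357's doomsday.
In May the doomsday date is May 9.
May 4 is 5 days before May 9; 5 mod 7 = 5, so Thursday − 5 = Saturday.
2281 mod 7 = 6, so 2281 days before a Saturday is Saturday − 6 = Sunday.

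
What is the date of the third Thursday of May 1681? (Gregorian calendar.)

May 1, 1681 is a Thursday.
The first Thursday is therefore May 1 (same day).
The third Thursday is 1 + 2×7 = May 15.

May 15, 1681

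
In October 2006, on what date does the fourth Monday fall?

October 1, 2006 is a Sunday.
The first Monday is therefore October 2 (1 days later).
The fourth Monday is 2 + 3×7 = October 23.

October 23, 2006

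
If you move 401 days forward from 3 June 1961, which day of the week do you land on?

Jun 3, 1961 is a Saturday.
401 mod 7 = 2, so 401 days after a Saturday is Saturday + 2 = Monday.

Monday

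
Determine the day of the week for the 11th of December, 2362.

Tuesday

Doomsday rule: the anchor day for the 2300s is Wednesday. For year 62: 62÷12 = 5 r 2, and 2÷4 = 0, so 5+2+0 = 7.
Wednesday + 7 ≡ Wednesday — that's 2362's doomsday.
In December the doomsday date is Dec 12.
Dec 11 is 1 day before Dec 12; 1 mod 7 = 1, so Wednesday − 1 = Tuesday.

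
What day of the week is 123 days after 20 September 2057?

Sep 20, 2057 is a Thursday.
123 mod 7 = 4, so 123 days after a Thursday is Thursday + 4 = Monday.

Monday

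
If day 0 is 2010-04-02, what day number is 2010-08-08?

128

Apr 2, 2010 → May 2, 2010: 30 days (April has 30).
May 2, 2010 → Jun 2, 2010: 31 days (May has 31).
Jun 2, 2010 → Jul 2, 2010: 30 days (June has 30).
Jul 2, 2010 → Aug 2, 2010: 31 days (July has 31).
Aug 2, 2010 → Aug 8, 2010: 6 days.
Total: 128 days.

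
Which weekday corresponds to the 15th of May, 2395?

Monday

Doomsday rule: the anchor day for the 2300s is Wednesday. For year 95: 95÷12 = 7 r 11, and 11÷4 = 2, so 7+11+2 = 20.
Wednesday + 20 ≡ Tuesday — that's 2395's doomsday.
In May the doomsday date is May 9.
May 15 is 6 days after May 9; 6 mod 7 = 6, so Tuesday + 6 = Monday.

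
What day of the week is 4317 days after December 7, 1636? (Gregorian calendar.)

Friday

First find the weekday of Dec 7, 1636. Doomsday rule: the anchor day for the 1600s is Tuesday. For year 36: 36÷12 = 3 r 0, and 0÷4 = 0, so 3+0+0 = 3.
Tuesday + 3 ≡ Friday — that's 1636's doomsday.
In December the doomsday date is Dec 12.
Dec 7 is 5 days before Dec 12; 5 mod 7 = 5, so Friday − 5 = Sunday.
4317 mod 7 = 5, so 4317 days after a Sunday is Sunday + 5 = Friday.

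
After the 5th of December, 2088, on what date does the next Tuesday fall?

Dec 5, 2088 is a Sunday.
From Sunday to the next Tuesday is 2 days.
Dec 5, 2088 + 2 = Dec 7, 2088.

December 7, 2088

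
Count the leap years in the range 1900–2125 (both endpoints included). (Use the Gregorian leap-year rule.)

Multiples of 4 in [1900,2125]: 57.
Of those, multiples of 100: 3 (not leap unless ÷400).
Multiples of 400: 1.
Leap years = 57 − 3 + 1 = 55.

55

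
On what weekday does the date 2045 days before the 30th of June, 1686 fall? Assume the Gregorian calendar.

First find the weekday of Jun 30, 1686. Doomsday rule: the anchor day for the 1600s is Tuesday. For year 86: 86÷12 = 7 r 2, and 2÷4 = 0, so 7+2+0 = 9.
Tuesday + 9 ≡ Thursday — that's 1686's doomsday.
In June the doomsday date is Jun 6.
Jun 30 is 24 days after Jun 6; 24 mod 7 = 3, so Thursday + 3 = Sunday.
2045 mod 7 = 1, so 2045 days before a Sunday is Sunday − 1 = Saturday.

Saturday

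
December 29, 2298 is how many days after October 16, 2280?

6648

Oct 16, 2280 → Oct 16, 2281: 365 days.
Oct 16, 2281 → Oct 16, 2282: 365 days.
Oct 16, 2282 → Oct 16, 2283: 365 days.
Oct 16, 2283 → Oct 16, 2284: 366 days (Feb 29, 2284 is in that span).
Oct 16, 2284 → Oct 16, 2285: 365 days.
Oct 16, 2285 → Oct 16, 2286: 365 days.
Oct 16, 2286 → Oct 16, 2287: 365 days.
Oct 16, 2287 → Oct 16, 2288: 366 days (Feb 29, 2288 is in that span).
Oct 16, 2288 → Oct 16, 2289: 365 days.
Oct 16, 2289 → Oct 16, 2290: 365 days.
Oct 16, 2290 → Oct 16, 2291: 365 days.
Oct 16, 2291 → Oct 16, 2292: 366 days (Feb 29, 2292 is in that span).
Oct 16, 2292 → Oct 16, 2293: 365 days.
Oct 16, 2293 → Oct 16, 2294: 365 days.
Oct 16, 2294 → Oct 16, 2295: 365 days.
Oct 16, 2295 → Oct 16, 2296: 366 days (Feb 29, 2296 is in that span).
Oct 16, 2296 → Oct 16, 2297: 365 days.
Oct 16, 2297 → Oct 16, 2298: 365 days.
Oct 16, 2298 → Nov 16, 2298: 31 days (October has 31).
Nov 16, 2298 → Dec 16, 2298: 30 days (November has 30).
Dec 16, 2298 → Dec 29, 2298: 13 days.
Total: 6648 days.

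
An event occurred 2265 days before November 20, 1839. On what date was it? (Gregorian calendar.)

−365 (one year) → Nov 20, 1838 (1900 left).
−365 (one year) → Nov 20, 1837 (1535 left).
−365 (one year) → Nov 20, 1836 (1170 left).
−366 (one year; includes Feb 29, 1836) → Nov 20, 1835 (804 left).
−365 (one year) → Nov 20, 1834 (439 left).
−365 (one year) → Nov 20, 1833 (74 left).
−20 → Oct 31, 1833 (end of Oct, 31 days; 54 left).
−31 → Sep 30, 1833 (end of Sep, 30 days; 23 left).
−23 → Sep 7, 1833.

September 7, 1833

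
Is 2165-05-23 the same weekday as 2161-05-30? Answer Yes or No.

From May 30, 2161 to May 23, 2165 is 1454 days.
1454 mod 7 = 5, so they are different weekdays.
(May 30, 2161 is a Saturday; May 23, 2165 is a Thursday.)

No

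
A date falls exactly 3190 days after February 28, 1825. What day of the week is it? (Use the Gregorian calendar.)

First find the weekday of Feb 28, 1825. Doomsday rule: the anchor day for the 1800s is Friday. For year 25: 25÷12 = 2 r 1, and 1÷4 = 0, so 2+1+0 = 3.
Friday + 3 ≡ Monday — that's 1825's doomsday.
In February the doomsday date is Feb 28 (1825 is not a leap year).
Feb 28 is the doomsday itself: Monday.
3190 mod 7 = 5, so 3190 days after a Monday is Monday + 5 = Saturday.

Saturday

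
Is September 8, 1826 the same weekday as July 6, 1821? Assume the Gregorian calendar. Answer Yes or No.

Yes

From Jul 6, 1821 to Sep 8, 1826 is 1890 days.
1890 mod 7 = 0, so they are the same weekday.
(Jul 6, 1821 is a Friday; Sep 8, 1826 is a Friday.)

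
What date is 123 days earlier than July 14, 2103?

−14 → Jun 30, 2103 (end of Jun, 30 days; 109 left).
−30 → May 31, 2103 (end of May, 31 days; 79 left).
−31 → Apr 30, 2103 (end of Apr, 30 days; 48 left).
−30 → Mar 31, 2103 (end of Mar, 31 days; 18 left).
−18 → Mar 13, 2103.

March 13, 2103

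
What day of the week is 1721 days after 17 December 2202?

First find the weekday of Dec 17, 2202. Doomsday rule: the anchor day for the 2200s is Friday. For year 02: 2÷12 = 0 r 2, and 2÷4 = 0, so 0+2+0 = 2.
Friday + 2 ≡ Sunday — that's 2202's doomsday.
In December the doomsday date is Dec 12.
Dec 17 is 5 days after Dec 12; 5 mod 7 = 5, so Sunday + 5 = Friday.
1721 mod 7 = 6, so 1721 days after a Friday is Friday + 6 = Thursday.

Thursday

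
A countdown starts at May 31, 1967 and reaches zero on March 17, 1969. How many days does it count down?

May 31, 1967 → May 31, 1968: 366 days (Feb 29, 1968 is in that span).
May 31, 1968 → Jun 30, 1968: 30 days (May has 31).
Jun 30, 1968 → Jul 30, 1968: 30 days (June has 30).
Jul 30, 1968 → Aug 30, 1968: 31 days (July has 31).
Aug 30, 1968 → Sep 30, 1968: 31 days (August has 31).
Sep 30, 1968 → Oct 30, 1968: 30 days (September has 30).
Oct 30, 1968 → Nov 30, 1968: 31 days (October has 31).
Nov 30, 1968 → Dec 30, 1968: 30 days (November has 30).
Dec 30, 1968 → Jan 30, 1969: 31 days (December has 31).
Jan 30, 1969 → Feb 28, 1969: 29 days (January has 31).
Feb 28, 1969 → Mar 17, 1969: 17 days.
Total: 656 days.

656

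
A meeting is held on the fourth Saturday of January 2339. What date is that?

January 28, 2339

January 1, 2339 is a Sunday.
The first Saturday is therefore January 7 (6 days later).
The fourth Saturday is 7 + 3×7 = January 28.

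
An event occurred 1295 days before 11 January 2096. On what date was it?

−365 (one year) → Jan 11, 2095 (930 left).
−365 (one year) → Jan 11, 2094 (565 left).
−365 (one year) → Jan 11, 2093 (200 left).
−11 → Dec 31, 2092 (end of Dec, 31 days; 189 left).
−31 → Nov 30, 2092 (end of Nov, 30 days; 158 left).
−30 → Oct 31, 2092 (end of Oct, 31 days; 128 left).
−31 → Sep 30, 2092 (end of Sep, 30 days; 97 left).
−30 → Aug 31, 2092 (end of Aug, 31 days; 67 left).
−31 → Jul 31, 2092 (end of Jul, 31 days; 36 left).
−31 → Jun 30, 2092 (end of Jun, 30 days; 5 left).
−5 → Jun 25, 2092.

June 25, 2092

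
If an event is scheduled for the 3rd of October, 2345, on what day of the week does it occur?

Doomsday rule: the anchor day for the 2300s is Wednesday. For year 45: 45÷12 = 3 r 9, and 9÷4 = 2, so 3+9+2 = 14.
Wednesday + 14 ≡ Wednesday — that's 2345's doomsday.
In October the doomsday date is Oct 10.
Oct 3 is 7 days before Oct 10; 7 mod 7 = 0, so Wednesday − 0 = Wednesday.

Wednesday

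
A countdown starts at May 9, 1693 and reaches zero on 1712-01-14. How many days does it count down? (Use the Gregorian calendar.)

6823

May 9, 1693 → May 9, 1694: 365 days.
May 9, 1694 → May 9, 1695: 365 days.
May 9, 1695 → May 9, 1696: 366 days (Feb 29, 1696 is in that span).
May 9, 1696 → May 9, 1697: 365 days.
May 9, 1697 → May 9, 1698: 365 days.
May 9, 1698 → May 9, 1699: 365 days.
May 9, 1699 → May 9, 1700: 365 days.
May 9, 1700 → May 9, 1701: 365 days.
May 9, 1701 → May 9, 1702: 365 days.
May 9, 1702 → May 9, 1703: 365 days.
May 9, 1703 → May 9, 1704: 366 days (Feb 29, 1704 is in that span).
May 9, 1704 → May 9, 1705: 365 days.
May 9, 1705 → May 9, 1706: 365 days.
May 9, 1706 → May 9, 1707: 365 days.
May 9, 1707 → May 9, 1708: 366 days (Feb 29, 1708 is in that span).
May 9, 1708 → May 9, 1709: 365 days.
May 9, 1709 → May 9, 1710: 365 days.
May 9, 1710 → May 9, 1711: 365 days.
May 9, 1711 → Jun 9, 1711: 31 days (May has 31).
Jun 9, 1711 → Jul 9, 1711: 30 days (June has 30).
Jul 9, 1711 → Aug 9, 1711: 31 days (July has 31).
Aug 9, 1711 → Sep 9, 1711: 31 days (August has 31).
Sep 9, 1711 → Oct 9, 1711: 30 days (September has 30).
Oct 9, 1711 → Nov 9, 1711: 31 days (October has 31).
Nov 9, 1711 → Dec 9, 1711: 30 days (November has 30).
Dec 9, 1711 → Jan 9, 1712: 31 days (December has 31).
Jan 9, 1712 → Jan 14, 1712: 5 days.
Total: 6823 days.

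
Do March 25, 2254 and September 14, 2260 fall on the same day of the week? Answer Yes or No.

From Mar 25, 2254 to Sep 14, 2260 is 2365 days.
2365 mod 7 = 6, so they are different weekdays.
(Mar 25, 2254 is a Saturday; Sep 14, 2260 is a Friday.)

No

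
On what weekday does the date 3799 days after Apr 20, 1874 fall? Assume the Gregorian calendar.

Apr 20, 1874 is a Monday.
3799 mod 7 = 5, so 3799 days after a Monday is Monday + 5 = Saturday.

Saturday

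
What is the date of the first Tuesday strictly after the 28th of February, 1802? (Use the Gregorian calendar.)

Feb 28, 1802 is a Sunday.
From Sunday to the next Tuesday is 2 days.
Feb 28, 1802 + 2 = Mar 2, 1802.

March 2, 1802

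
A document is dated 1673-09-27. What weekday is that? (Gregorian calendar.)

Doomsday rule: the anchor day for the 1600s is Tuesday. For year 73: 73÷12 = 6 r 1, and 1÷4 = 0, so 6+1+0 = 7.
Tuesday + 7 ≡ Tuesday — that's 1673's doomsday.
In September the doomsday date is Sep 5.
Sep 27 is 22 days after Sep 5; 22 mod 7 = 1, so Tuesday + 1 = Wednesday.

Wednesday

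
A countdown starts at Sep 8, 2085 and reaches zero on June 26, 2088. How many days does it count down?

1022

Sep 8, 2085 → Sep 8, 2086: 365 days.
Sep 8, 2086 → Sep 8, 2087: 365 days.
Sep 8, 2087 → Oct 8, 2087: 30 days (September has 30).
Oct 8, 2087 → Nov 8, 2087: 31 days (October has 31).
Nov 8, 2087 → Dec 8, 2087: 30 days (November has 30).
Dec 8, 2087 → Jan 8, 2088: 31 days (December has 31).
Jan 8, 2088 → Feb 8, 2088: 31 days (January has 31).
Feb 8, 2088 → Mar 8, 2088: 29 days (February has 29).
Mar 8, 2088 → Apr 8, 2088: 31 days (March has 31).
Apr 8, 2088 → May 8, 2088: 30 days (April has 30).
May 8, 2088 → Jun 8, 2088: 31 days (May has 31).
Jun 8, 2088 → Jun 26, 2088: 18 days.
Total: 1022 days.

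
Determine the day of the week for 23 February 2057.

Doomsday rule: the anchor day for the 2000s is Tuesday. For year 57: 57÷12 = 4 r 9, and 9÷4 = 2, so 4+9+2 = 15.
Tuesday + 15 ≡ Wednesday — that's 2057's doomsday.
In February the doomsday date is Feb 28 (2057 is not a leap year).
Feb 23 is 5 days before Feb 28; 5 mod 7 = 5, so Wednesday − 5 = Friday.

Friday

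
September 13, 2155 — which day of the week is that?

Doomsday rule: the anchor day for the 2100s is Sunday. For year 55: 55÷12 = 4 r 7, and 7÷4 = 1, so 4+7+1 = 12.
Sunday + 12 ≡ Friday — that's 2155's doomsday.
In September the doomsday date is Sep 5.
Sep 13 is 8 days after Sep 5; 8 mod 7 = 1, so Friday + 1 = Saturday.

Saturday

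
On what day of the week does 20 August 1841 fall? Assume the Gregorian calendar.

Doomsday rule: the anchor day for the 1800s is Friday. For year 41: 41÷12 = 3 r 5, and 5÷4 = 1, so 3+5+1 = 9.
Friday + 9 ≡ Sunday — that's 1841's doomsday.
In August the doomsday date is Aug 8.
Aug 20 is 12 days after Aug 8; 12 mod 7 = 5, so Sunday + 5 = Friday.

Friday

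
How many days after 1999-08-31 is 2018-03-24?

Aug 31, 1999 → Aug 31, 2000: 366 days (Feb 29, 2000 is in that span).
Aug 31, 2000 → Aug 31, 2001: 365 days.
Aug 31, 2001 → Aug 31, 2002: 365 days.
Aug 31, 2002 → Aug 31, 2003: 365 days.
Aug 31, 2003 → Aug 31, 2004: 366 days (Feb 29, 2004 is in that span).
Aug 31, 2004 → Aug 31, 2005: 365 days.
Aug 31, 2005 → Aug 31, 2006: 365 days.
Aug 31, 2006 → Aug 31, 2007: 365 days.
Aug 31, 2007 → Aug 31, 2008: 366 days (Feb 29, 2008 is in that span).
Aug 31, 2008 → Aug 31, 2009: 365 days.
Aug 31, 2009 → Aug 31, 2010: 365 days.
Aug 31, 2010 → Aug 31, 2011: 365 days.
Aug 31, 2011 → Aug 31, 2012: 366 days (Feb 29, 2012 is in that span).
Aug 31, 2012 → Aug 31, 2013: 365 days.
Aug 31, 2013 → Aug 31, 2014: 365 days.
Aug 31, 2014 → Aug 31, 2015: 365 days.
Aug 31, 2015 → Aug 31, 2016: 366 days (Feb 29, 2016 is in that span).
Aug 31, 2016 → Aug 31, 2017: 365 days.
Aug 31, 2017 → Sep 30, 2017: 30 days (August has 31).
Sep 30, 2017 → Oct 30, 2017: 30 days (September has 30).
Oct 30, 2017 → Nov 30, 2017: 31 days (October has 31).
Nov 30, 2017 → Dec 30, 2017: 30 days (November has 30).
Dec 30, 2017 → Jan 30, 2018: 31 days (December has 31).
Jan 30, 2018 → Feb 28, 2018: 29 days (January has 31).
Feb 28, 2018 → Mar 24, 2018: 24 days.
Total: 6780 days.

6780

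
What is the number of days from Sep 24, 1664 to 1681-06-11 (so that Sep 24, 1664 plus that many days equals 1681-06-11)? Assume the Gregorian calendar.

6104

Sep 24, 1664 → Sep 24, 1665: 365 days.
Sep 24, 1665 → Sep 24, 1666: 365 days.
Sep 24, 1666 → Sep 24, 1667: 365 days.
Sep 24, 1667 → Sep 24, 1668: 366 days (Feb 29, 1668 is in that span).
Sep 24, 1668 → Sep 24, 1669: 365 days.
Sep 24, 1669 → Sep 24, 1670: 365 days.
Sep 24, 1670 → Sep 24, 1671: 365 days.
Sep 24, 1671 → Sep 24, 1672: 366 days (Feb 29, 1672 is in that span).
Sep 24, 1672 → Sep 24, 1673: 365 days.
Sep 24, 1673 → Sep 24, 1674: 365 days.
Sep 24, 1674 → Sep 24, 1675: 365 days.
Sep 24, 1675 → Sep 24, 1676: 366 days (Feb 29, 1676 is in that span).
Sep 24, 1676 → Sep 24, 1677: 365 days.
Sep 24, 1677 → Sep 24, 1678: 365 days.
Sep 24, 1678 → Sep 24, 1679: 365 days.
Sep 24, 1679 → Sep 24, 1680: 366 days (Feb 29, 1680 is in that span).
Sep 24, 1680 → Oct 24, 1680: 30 days (September has 30).
Oct 24, 1680 → Nov 24, 1680: 31 days (October has 31).
Nov 24, 1680 → Dec 24, 1680: 30 days (November has 30).
Dec 24, 1680 → Jan 24, 1681: 31 days (December has 31).
Jan 24, 1681 → Feb 24, 1681: 31 days (January has 31).
Feb 24, 1681 → Mar 24, 1681: 28 days (February has 28).
Mar 24, 1681 → Apr 24, 1681: 31 days (March has 31).
Apr 24, 1681 → May 24, 1681: 30 days (April has 30).
May 24, 1681 → Jun 11, 1681: 18 days.
Total: 6104 days.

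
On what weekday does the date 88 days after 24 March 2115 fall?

Thursday

Mar 24, 2115 is a Sunday.
88 mod 7 = 4, so 88 days after a Sunday is Sunday + 4 = Thursday.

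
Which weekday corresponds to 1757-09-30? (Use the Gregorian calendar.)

Friday

Doomsday rule: the anchor day for the 1700s is Sunday. For year 57: 57÷12 = 4 r 9, and 9÷4 = 2, so 4+9+2 = 15.
Sunday + 15 ≡ Monday — that's 1757's doomsday.
In September the doomsday date is Sep 5.
Sep 30 is 25 days after Sep 5; 25 mod 7 = 4, so Monday + 4 = Friday.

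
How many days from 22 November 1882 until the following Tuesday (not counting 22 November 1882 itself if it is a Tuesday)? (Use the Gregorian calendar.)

Nov 22, 1882 is a Wednesday.
From Wednesday to the next Tuesday is 6 days.

6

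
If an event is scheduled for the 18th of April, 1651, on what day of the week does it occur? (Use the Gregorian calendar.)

Doomsday rule: the anchor day for the 1600s is Tuesday. For year 51: 51÷12 = 4 r 3, and 3÷4 = 0, so 4+3+0 = 7.
Tuesday + 7 ≡ Tuesday — that's 1651's doomsday.
In April the doomsday date is Apr 4.
Apr 18 is 14 days after Apr 4; 14 mod 7 = 0, so Tuesday + 0 = Tuesday.

Tuesday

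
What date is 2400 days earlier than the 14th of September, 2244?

February 18, 2238

−366 (one year; includes Feb 29, 2244) → Sep 14, 2243 (2034 left).
−365 (one year) → Sep 14, 2242 (1669 left).
−365 (one year) → Sep 14, 2241 (1304 left).
−365 (one year) → Sep 14, 2240 (939 left).
−366 (one year; includes Feb 29, 2240) → Sep 14, 2239 (573 left).
−365 (one year) → Sep 14, 2238 (208 left).
−14 → Aug 31, 2238 (end of Aug, 31 days; 194 left).
−31 → Jul 31, 2238 (end of Jul, 31 days; 163 left).
−31 → Jun 30, 2238 (end of Jun, 30 days; 132 left).
−30 → May 31, 2238 (end of May, 31 days; 102 left).
−31 → Apr 30, 2238 (end of Apr, 30 days; 71 left).
−30 → Mar 31, 2238 (end of Mar, 31 days; 41 left).
−31 → Feb 28, 2238 (end of Feb, 28 days; 10 left).
−10 → Feb 18, 2238.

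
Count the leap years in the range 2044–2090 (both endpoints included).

Multiples of 4 in [2044,2090]: 12.
Of those, multiples of 100: 0 (not leap unless ÷400).
Multiples of 400: 0.
Leap years = 12 − 0 + 0 = 12.

12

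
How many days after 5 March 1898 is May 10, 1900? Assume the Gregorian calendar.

796

Mar 5, 1898 → Mar 5, 1899: 365 days.
Mar 5, 1899 → Mar 5, 1900: 365 days.
Mar 5, 1900 → Apr 5, 1900: 31 days (March has 31).
Apr 5, 1900 → May 5, 1900: 30 days (April has 30).
May 5, 1900 → May 10, 1900: 5 days.
Total: 796 days.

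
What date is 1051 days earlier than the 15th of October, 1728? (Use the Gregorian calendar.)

November 29, 1725

−366 (one year; includes Feb 29, 1728) → Oct 15, 1727 (685 left).
−365 (one year) → Oct 15, 1726 (320 left).
−15 → Sep 30, 1726 (end of Sep, 30 days; 305 left).
−30 → Aug 31, 1726 (end of Aug, 31 days; 275 left).
−31 → Jul 31, 1726 (end of Jul, 31 days; 244 left).
−31 → Jun 30, 1726 (end of Jun, 30 days; 213 left).
−30 → May 31, 1726 (end of May, 31 days; 183 left).
−31 → Apr 30, 1726 (end of Apr, 30 days; 152 left).
−30 → Mar 31, 1726 (end of Mar, 31 days; 122 left).
−31 → Feb 28, 1726 (end of Feb, 28 days; 91 left).
−28 → Jan 31, 1726 (end of Jan, 31 days; 63 left).
−31 → Dec 31, 1725 (end of Dec, 31 days; 32 left).
−31 → Nov 30, 1725 (end of Nov, 30 days; 1 left).
−1 → Nov 29, 1725.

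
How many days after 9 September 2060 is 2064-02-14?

1253

Sep 9, 2060 → Sep 9, 2061: 365 days.
Sep 9, 2061 → Sep 9, 2062: 365 days.
Sep 9, 2062 → Sep 9, 2063: 365 days.
Sep 9, 2063 → Oct 9, 2063: 30 days (September has 30).
Oct 9, 2063 → Nov 9, 2063: 31 days (October has 31).
Nov 9, 2063 → Dec 9, 2063: 30 days (November has 30).
Dec 9, 2063 → Jan 9, 2064: 31 days (December has 31).
Jan 9, 2064 → Feb 9, 2064: 31 days (January has 31).
Feb 9, 2064 → Feb 14, 2064: 5 days.
Total: 1253 days.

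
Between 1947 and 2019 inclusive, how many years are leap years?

18

Multiples of 4 in [1947,2019]: 18.
Of those, multiples of 100: 1 (not leap unless ÷400).
Multiples of 400: 1.
Leap years = 18 − 1 + 1 = 18.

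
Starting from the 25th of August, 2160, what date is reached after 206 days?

Aug has 31 days: +7 → Sep 1, 2160 (199 left).
Sep has 30 days: +30 → Oct 1, 2160 (169 left).
Oct has 31 days: +31 → Nov 1, 2160 (138 left).
Nov has 30 days: +30 → Dec 1, 2160 (108 left).
Dec has 31 days: +31 → Jan 1, 2161 (77 left).
Jan has 31 days: +31 → Feb 1, 2161 (46 left).
Feb has 28 days: +28 → Mar 1, 2161 (18 left).
+18 → Mar 19, 2161.

March 19, 2161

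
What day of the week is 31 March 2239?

Sunday

Doomsday rule: the anchor day for the 2200s is Friday. For year 39: 39÷12 = 3 r 3, and 3÷4 = 0, so 3+3+0 = 6.
Friday + 6 ≡ Thursday — that's 2239's doomsday.
In March the doomsday date is Mar 14.
Mar 31 is 17 days after Mar 14; 17 mod 7 = 3, so Thursday + 3 = Sunday.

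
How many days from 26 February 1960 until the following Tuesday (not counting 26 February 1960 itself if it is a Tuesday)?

Feb 26, 1960 is a Friday.
From Friday to the next Tuesday is 4 days.

4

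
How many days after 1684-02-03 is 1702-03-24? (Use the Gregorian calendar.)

Feb 3, 1684 → Feb 3, 1685: 366 days (Feb 29, 1684 is in that span).
Feb 3, 1685 → Feb 3, 1686: 365 days.
Feb 3, 1686 → Feb 3, 1687: 365 days.
Feb 3, 1687 → Feb 3, 1688: 365 days.
Feb 3, 1688 → Feb 3, 1689: 366 days (Feb 29, 1688 is in that span).
Feb 3, 1689 → Feb 3, 1690: 365 days.
Feb 3, 1690 → Feb 3, 1691: 365 days.
Feb 3, 1691 → Feb 3, 1692: 365 days.
Feb 3, 1692 → Feb 3, 1693: 366 days (Feb 29, 1692 is in that span).
Feb 3, 1693 → Feb 3, 1694: 365 days.
Feb 3, 1694 → Feb 3, 1695: 365 days.
Feb 3, 1695 → Feb 3, 1696: 365 days.
Feb 3, 1696 → Feb 3, 1697: 366 days (Feb 29, 1696 is in that span).
Feb 3, 1697 → Feb 3, 1698: 365 days.
Feb 3, 1698 → Feb 3, 1699: 365 days.
Feb 3, 1699 → Feb 3, 1700: 365 days.
Feb 3, 1700 → Feb 3, 1701: 365 days.
Feb 3, 1701 → Feb 3, 1702: 365 days.
Feb 3, 1702 → Mar 3, 1702: 28 days (February has 28).
Mar 3, 1702 → Mar 24, 1702: 21 days.
Total: 6623 days.

6623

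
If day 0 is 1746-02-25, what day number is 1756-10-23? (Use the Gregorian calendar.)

3893

Feb 25, 1746 → Feb 25, 1747: 365 days.
Feb 25, 1747 → Feb 25, 1748: 365 days.
Feb 25, 1748 → Feb 25, 1749: 366 days (Feb 29, 1748 is in that span).
Feb 25, 1749 → Feb 25, 1750: 365 days.
Feb 25, 1750 → Feb 25, 1751: 365 days.
Feb 25, 1751 → Feb 25, 1752: 365 days.
Feb 25, 1752 → Feb 25, 1753: 366 days (Feb 29, 1752 is in that span).
Feb 25, 1753 → Feb 25, 1754: 365 days.
Feb 25, 1754 → Feb 25, 1755: 365 days.
Feb 25, 1755 → Feb 25, 1756: 365 days.
Feb 25, 1756 → Mar 25, 1756: 29 days (February has 29).
Mar 25, 1756 → Apr 25, 1756: 31 days (March has 31).
Apr 25, 1756 → May 25, 1756: 30 days (April has 30).
May 25, 1756 → Jun 25, 1756: 31 days (May has 31).
Jun 25, 1756 → Jul 25, 1756: 30 days (June has 30).
Jul 25, 1756 → Aug 25, 1756: 31 days (July has 31).
Aug 25, 1756 → Sep 25, 1756: 31 days (August has 31).
Sep 25, 1756 → Oct 23, 1756: 28 days.
Total: 3893 days.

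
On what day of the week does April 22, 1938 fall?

Friday

Doomsday rule: the anchor day for the 1900s is Wednesday. For year 38: 38÷12 = 3 r 2, and 2÷4 = 0, so 3+2+0 = 5.
Wednesday + 5 ≡ Monday — that's 1938's doomsday.
In April the doomsday date is Apr 4.
Apr 22 is 18 days after Apr 4; 18 mod 7 = 4, so Monday + 4 = Friday.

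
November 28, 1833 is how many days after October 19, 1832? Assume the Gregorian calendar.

405

Oct 19, 1832 → Oct 19, 1833: 365 days.
Oct 19, 1833 → Nov 19, 1833: 31 days (October has 31).
Nov 19, 1833 → Nov 28, 1833: 9 days.
Total: 405 days.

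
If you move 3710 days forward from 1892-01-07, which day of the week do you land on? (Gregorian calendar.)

First find the weekday of Jan 7, 1892. Doomsday rule: the anchor day for the 1800s is Friday. For year 92: 92÷12 = 7 r 8, and 8÷4 = 2, so 7+8+2 = 17.
Friday + 17 ≡ Monday — that's 1892's doomsday.
In January the doomsday date is Jan 4 (1892 is a leap year (divisible by 4)).
Jan 7 is 3 days after Jan 4; 3 mod 7 = 3, so Monday + 3 = Thursday.
3710 mod 7 = 0, so 3710 days after a Thursday is Thursday + 0 = Thursday.

Thursday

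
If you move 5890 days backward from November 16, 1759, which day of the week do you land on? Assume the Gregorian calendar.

Tuesday

Nov 16, 1759 is a Friday.
5890 mod 7 = 3, so 5890 days before a Friday is Friday − 3 = Tuesday.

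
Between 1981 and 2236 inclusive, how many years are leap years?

Multiples of 4 in [1981,2236]: 64.
Of those, multiples of 100: 3 (not leap unless ÷400).
Multiples of 400: 1.
Leap years = 64 − 3 + 1 = 62.

62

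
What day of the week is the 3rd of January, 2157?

Doomsday rule: the anchor day for the 2100s is Sunday. For year 57: 57÷12 = 4 r 9, and 9÷4 = 2, so 4+9+2 = 15.
Sunday + 15 ≡ Monday — that's 2157's doomsday.
In January the doomsday date is Jan 3 (2157 is not a leap year).
Jan 3 is the doomsday itself: Monday.

Monday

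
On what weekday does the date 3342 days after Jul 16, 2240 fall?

Sunday

First find the weekday of Jul 16, 2240. Doomsday rule: the anchor day for the 2200s is Friday. For year 40: 40÷12 = 3 r 4, and 4÷4 = 1, so 3+4+1 = 8.
Friday + 8 ≡ Saturday — that's 2240's doomsday.
In July the doomsday date is Jul 11.
Jul 16 is 5 days after Jul 11; 5 mod 7 = 5, so Saturday + 5 = Thursday.
3342 mod 7 = 3, so 3342 days after a Thursday is Thursday + 3 = Sunday.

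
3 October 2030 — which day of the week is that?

Thursday

Doomsday rule: the anchor day for the 2000s is Tuesday. For year 30: 30÷12 = 2 r 6, and 6÷4 = 1, so 2+6+1 = 9.
Tuesday + 9 ≡ Thursday — that's 2030's doomsday.
In October the doomsday date is Oct 10.
Oct 3 is 7 days before Oct 10; 7 mod 7 = 0, so Thursday − 0 = Thursday.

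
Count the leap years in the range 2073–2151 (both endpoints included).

18

Multiples of 4 in [2073,2151]: 19.
Of those, multiples of 100: 1 (not leap unless ÷400).
Multiples of 400: 0.
Leap years = 19 − 1 + 0 = 18.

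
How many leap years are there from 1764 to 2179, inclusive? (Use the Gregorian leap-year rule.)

101

Multiples of 4 in [1764,2179]: 104.
Of those, multiples of 100: 4 (not leap unless ÷400).
Multiples of 400: 1.
Leap years = 104 − 4 + 1 = 101.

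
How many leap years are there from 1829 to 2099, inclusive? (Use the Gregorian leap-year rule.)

66

Multiples of 4 in [1829,2099]: 67.
Of those, multiples of 100: 2 (not leap unless ÷400).
Multiples of 400: 1.
Leap years = 67 − 2 + 1 = 66.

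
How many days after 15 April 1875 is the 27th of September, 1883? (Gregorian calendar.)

3087

Apr 15, 1875 → Apr 15, 1876: 366 days (Feb 29, 1876 is in that span).
Apr 15, 1876 → Apr 15, 1877: 365 days.
Apr 15, 1877 → Apr 15, 1878: 365 days.
Apr 15, 1878 → Apr 15, 1879: 365 days.
Apr 15, 1879 → Apr 15, 1880: 366 days (Feb 29, 1880 is in that span).
Apr 15, 1880 → Apr 15, 1881: 365 days.
Apr 15, 1881 → Apr 15, 1882: 365 days.
Apr 15, 1882 → Apr 15, 1883: 365 days.
Apr 15, 1883 → May 15, 1883: 30 days (April has 30).
May 15, 1883 → Jun 15, 1883: 31 days (May has 31).
Jun 15, 1883 → Jul 15, 1883: 30 days (June has 30).
Jul 15, 1883 → Aug 15, 1883: 31 days (July has 31).
Aug 15, 1883 → Sep 15, 1883: 31 days (August has 31).
Sep 15, 1883 → Sep 27, 1883: 12 days.
Total: 3087 days.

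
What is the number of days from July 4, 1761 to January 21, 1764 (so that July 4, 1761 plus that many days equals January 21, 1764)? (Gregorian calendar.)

Jul 4, 1761 → Jul 4, 1762: 365 days.
Jul 4, 1762 → Jul 4, 1763: 365 days.
Jul 4, 1763 → Aug 4, 1763: 31 days (July has 31).
Aug 4, 1763 → Sep 4, 1763: 31 days (August has 31).
Sep 4, 1763 → Oct 4, 1763: 30 days (September has 30).
Oct 4, 1763 → Nov 4, 1763: 31 days (October has 31).
Nov 4, 1763 → Dec 4, 1763: 30 days (November has 30).
Dec 4, 1763 → Jan 4, 1764: 31 days (December has 31).
Jan 4, 1764 → Jan 21, 1764: 17 days.
Total: 931 days.

931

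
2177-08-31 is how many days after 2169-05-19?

3026

May 19, 2169 → May 19, 2170: 365 days.
May 19, 2170 → May 19, 2171: 365 days.
May 19, 2171 → May 19, 2172: 366 days (Feb 29, 2172 is in that span).
May 19, 2172 → May 19, 2173: 365 days.
May 19, 2173 → May 19, 2174: 365 days.
May 19, 2174 → May 19, 2175: 365 days.
May 19, 2175 → May 19, 2176: 366 days (Feb 29, 2176 is in that span).
May 19, 2176 → May 19, 2177: 365 days.
May 19, 2177 → Jun 19, 2177: 31 days (May has 31).
Jun 19, 2177 → Jul 19, 2177: 30 days (June has 30).
Jul 19, 2177 → Aug 19, 2177: 31 days (July has 31).
Aug 19, 2177 → Aug 31, 2177: 12 days.
Total: 3026 days.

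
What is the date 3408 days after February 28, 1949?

June 29, 1958

+365 (one year) → Feb 28, 1950 (3043 left).
+365 (one year) → Feb 28, 1951 (2678 left).
+365 (one year) → Feb 28, 1952 (2313 left).
+366 (one year; includes Feb 29, 1952) → Feb 28, 1953 (1947 left).
+365 (one year) → Feb 28, 1954 (1582 left).
+365 (one year) → Feb 28, 1955 (1217 left).
+365 (one year) → Feb 28, 1956 (852 left).
+366 (one year; includes Feb 29, 1956) → Feb 28, 1957 (486 left).
+365 (one year) → Feb 28, 1958 (121 left).
Feb has 28 days: +1 → Mar 1, 1958 (120 left).
Mar has 31 days: +31 → Apr 1, 1958 (89 left).
Apr has 30 days: +30 → May 1, 1958 (59 left).
May has 31 days: +31 → Jun 1, 1958 (28 left).
+28 → Jun 29, 1958.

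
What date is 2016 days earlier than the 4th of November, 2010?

−365 (one year) → Nov 4, 2009 (1651 left).
−365 (one year) → Nov 4, 2008 (1286 left).
−366 (one year; includes Feb 29, 2008) → Nov 4, 2007 (920 left).
−365 (one year) → Nov 4, 2006 (555 left).
−365 (one year) → Nov 4, 2005 (190 left).
−4 → Oct 31, 2005 (end of Oct, 31 days; 186 left).
−31 → Sep 30, 2005 (end of Sep, 30 days; 155 left).
−30 → Aug 31, 2005 (end of Aug, 31 days; 125 left).
−31 → Jul 31, 2005 (end of Jul, 31 days; 94 left).
−31 → Jun 30, 2005 (end of Jun, 30 days; 63 left).
−30 → May 31, 2005 (end of May, 31 days; 33 left).
−31 → Apr 30, 2005 (end of Apr, 30 days; 2 left).
−2 → Apr 28, 2005.

April 28, 2005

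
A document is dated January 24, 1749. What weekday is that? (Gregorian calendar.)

Doomsday rule: the anchor day for the 1700s is Sunday. For year 49: 49÷12 = 4 r 1, and 1÷4 = 0, so 4+1+0 = 5.
Sunday + 5 ≡ Friday — that's 1749's doomsday.
In January the doomsday date is Jan 3 (1749 is not a leap year).
Jan 24 is 21 days after Jan 3; 21 mod 7 = 0, so Friday + 0 = Friday.

Friday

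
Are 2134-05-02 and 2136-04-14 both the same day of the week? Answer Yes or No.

No

From May 2, 2134 to Apr 14, 2136 is 713 days.
713 mod 7 = 6, so they are different weekdays.
(May 2, 2134 is a Sunday; Apr 14, 2136 is a Saturday.)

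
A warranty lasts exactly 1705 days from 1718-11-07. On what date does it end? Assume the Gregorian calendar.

+365 (one year) → Nov 7, 1719 (1340 left).
+366 (one year; includes Feb 29, 1720) → Nov 7, 1720 (974 left).
+365 (one year) → Nov 7, 1721 (609 left).
+365 (one year) → Nov 7, 1722 (244 left).
Nov has 30 days: +24 → Dec 1, 1722 (220 left).
Dec has 31 days: +31 → Jan 1, 1723 (189 left).
Jan has 31 days: +31 → Feb 1, 1723 (158 left).
Feb has 28 days: +28 → Mar 1, 1723 (130 left).
Mar has 31 days: +31 → Apr 1, 1723 (99 left).
Apr has 30 days: +30 → May 1, 1723 (69 left).
May has 31 days: +31 → Jun 1, 1723 (38 left).
Jun has 30 days: +30 → Jul 1, 1723 (8 left).
+8 → Jul 9, 1723.

July 9, 1723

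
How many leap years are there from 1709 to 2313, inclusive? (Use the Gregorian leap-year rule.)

146

Multiples of 4 in [1709,2313]: 151.
Of those, multiples of 100: 6 (not leap unless ÷400).
Multiples of 400: 1.
Leap years = 151 − 6 + 1 = 146.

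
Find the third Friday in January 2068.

January 20, 2068

January 1, 2068 is a Sunday.
The first Friday is therefore January 6 (5 days later).
The third Friday is 6 + 2×7 = January 20.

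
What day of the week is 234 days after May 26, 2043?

Friday

May 26, 2043 is a Tuesday.
234 mod 7 = 3, so 234 days after a Tuesday is Tuesday + 3 = Friday.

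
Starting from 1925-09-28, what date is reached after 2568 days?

October 9, 1932

+365 (one year) → Sep 28, 1926 (2203 left).
+365 (one year) → Sep 28, 1927 (1838 left).
+366 (one year; includes Feb 29, 1928) → Sep 28, 1928 (1472 left).
+365 (one year) → Sep 28, 1929 (1107 left).
+365 (one year) → Sep 28, 1930 (742 left).
+365 (one year) → Sep 28, 1931 (377 left).
Sep has 30 days: +3 → Oct 1, 1931 (374 left).
Oct has 31 days: +31 → Nov 1, 1931 (343 left).
Nov has 30 days: +30 → Dec 1, 1931 (313 left).
Dec has 31 days: +31 → Jan 1, 1932 (282 left).
Jan has 31 days: +31 → Feb 1, 1932 (251 left).
Feb has 29 days: +29 → Mar 1, 1932 (222 left).
Mar has 31 days: +31 → Apr 1, 1932 (191 left).
Apr has 30 days: +30 → May 1, 1932 (161 left).
May has 31 days: +31 → Jun 1, 1932 (130 left).
Jun has 30 days: +30 → Jul 1, 1932 (100 left).
Jul has 31 days: +31 → Aug 1, 1932 (69 left).
Aug has 31 days: +31 → Sep 1, 1932 (38 left).
Sep has 30 days: +30 → Oct 1, 1932 (8 left).
+8 → Oct 9, 1932.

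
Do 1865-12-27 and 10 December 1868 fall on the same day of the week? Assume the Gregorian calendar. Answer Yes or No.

No

From Dec 27, 1865 to Dec 10, 1868 is 1079 days.
1079 mod 7 = 1, so they are different weekdays.
(Dec 27, 1865 is a Wednesday; Dec 10, 1868 is a Thursday.)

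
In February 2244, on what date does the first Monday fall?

February 1, 2244 is a Thursday.
The first Monday is therefore February 5 (4 days later).

February 5, 2244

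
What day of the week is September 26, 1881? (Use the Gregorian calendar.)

Monday

January 1, 1881 is a Saturday.
Jan 1, 1881 → Feb 1, 1881: 31 days (January has 31).
Feb 1, 1881 → Mar 1, 1881: 28 days (February has 28).
Mar 1, 1881 → Apr 1, 1881: 31 days (March has 31).
Apr 1, 1881 → May 1, 1881: 30 days (April has 30).
May 1, 1881 → Jun 1, 1881: 31 days (May has 31).
Jun 1, 1881 → Jul 1, 1881: 30 days (June has 30).
Jul 1, 1881 → Aug 1, 1881: 31 days (July has 31).
Aug 1, 1881 → Sep 1, 1881: 31 days (August has 31).
Sep 1, 1881 → Sep 26, 1881: 25 days.
Total: 268 days.
268 mod 7 = 2, so Saturday + 2 = Monday.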